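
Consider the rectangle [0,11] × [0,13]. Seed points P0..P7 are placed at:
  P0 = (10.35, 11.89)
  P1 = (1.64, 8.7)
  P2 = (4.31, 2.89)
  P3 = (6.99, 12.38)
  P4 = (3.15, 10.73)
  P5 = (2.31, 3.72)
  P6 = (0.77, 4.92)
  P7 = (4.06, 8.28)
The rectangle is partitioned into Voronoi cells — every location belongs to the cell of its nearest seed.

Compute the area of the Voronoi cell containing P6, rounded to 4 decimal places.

1. box [0,11]×[0,13]: [(0, 0) (11, 0) (11, 13) (0, 13)]
2. ⊥bis P6·P0 via (5.56,8.405): [(0, 0) (11, 0) (11, 0.9279) (2.2169, 13) (0, 13)]  |A|=89.9847
3. ⊥bis P6·P1 via (1.205,6.81): [(0, 7.0873) (0, 0) (11, 0) (11, 0.9279) (7.8298, 5.2852)]  |A|=58.2859
4. ⊥bis P6·P2 via (2.54,3.905): [(3.856, 6.1999) (0, 7.0873) (0, 0) (0.3007, 0)]  |A|=14.5964
5. ⊥bis P6·P3 via (3.88,8.65): [(3.856, 6.1999) (0, 7.0873) (0, 0) (0.3007, 0)]  |A|=14.5964
6. ⊥bis P6·P4 via (1.96,7.825): [(3.856, 6.1999) (0, 7.0873) (0, 0) (0.3007, 0)]  |A|=14.5964
7. ⊥bis P6·P5 via (1.54,4.32): [(3.1343, 6.366) (0, 7.0873) (0, 2.3437)]  |A|=7.434
8. ⊥bis P6·P7 via (2.415,6.6): [(2.9264, 6.0992) (2.5064, 6.5105) (0, 7.0873) (0, 2.3437)]  |A|=7.3352
9. canonical 4-gon: [(2.9264, 6.0992) (2.5064, 6.5105) (0, 7.0873) (0, 2.3437)]
10. shoelace: 7.3352

Area of P6's cell: 7.3352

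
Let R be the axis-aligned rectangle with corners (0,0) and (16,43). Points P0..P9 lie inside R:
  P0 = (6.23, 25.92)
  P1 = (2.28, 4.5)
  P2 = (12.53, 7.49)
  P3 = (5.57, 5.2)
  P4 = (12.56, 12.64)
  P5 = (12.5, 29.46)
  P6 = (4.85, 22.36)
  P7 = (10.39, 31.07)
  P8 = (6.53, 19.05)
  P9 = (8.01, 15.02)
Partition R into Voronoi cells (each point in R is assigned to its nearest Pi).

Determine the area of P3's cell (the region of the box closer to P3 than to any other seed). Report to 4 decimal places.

1. box [0,16]×[0,43]: [(0, 0) (16, 0) (16, 43) (0, 43)]
2. ⊥bis P3·P0 via (5.9,15.56): [(0, 15.7479) (0, 0) (16, 0) (16, 15.2383)]  |A|=247.8897
3. ⊥bis P3·P1 via (3.925,4.85): [(1.6173, 15.6964) (4.9569, 0) (16, 0) (16, 15.2383)]  |A|=196.2526
4. ⊥bis P3·P2 via (9.05,6.345): [(6.0193, 15.5562) (1.6173, 15.6964) (4.9569, 0) (11.1377, 0)]  |A|=82.3885
5. ⊥bis P3·P4 via (9.065,8.92): [(7.817, 10.0925) (1.8606, 15.6887) (1.6173, 15.6964) (4.9569, 0) (11.1377, 0)]  |A|=71.1466
6. ⊥bis P3·P5 via (9.035,17.33): [(7.817, 10.0925) (1.8606, 15.6887) (1.6173, 15.6964) (4.9569, 0) (11.1377, 0)]  |A|=71.1466
7. ⊥bis P3·P6 via (5.21,13.78): [(7.817, 10.0925) (3.9485, 13.7271) (2.0532, 13.6475) (4.9569, 0) (11.1377, 0)]  |A|=68.9571
8. ⊥bis P3·P7 via (7.98,18.135): [(7.817, 10.0925) (3.9485, 13.7271) (2.0532, 13.6475) (4.9569, 0) (11.1377, 0)]  |A|=68.9571
9. ⊥bis P3·P8 via (6.05,12.125): [(7.817, 10.0925) (5.6221, 12.1547) (2.3222, 12.3834) (4.9569, 0) (11.1377, 0)]  |A|=65.3454
10. ⊥bis P3·P9 via (6.79,10.11): [(7.9022, 9.8337) (2.5835, 11.1552) (4.9569, 0) (11.1377, 0)]  |A|=58.4868
11. canonical 4-gon: [(7.9022, 9.8337) (2.5835, 11.1552) (4.9569, 0) (11.1377, 0)]
12. shoelace: 58.4868

Area of P3's cell: 58.4868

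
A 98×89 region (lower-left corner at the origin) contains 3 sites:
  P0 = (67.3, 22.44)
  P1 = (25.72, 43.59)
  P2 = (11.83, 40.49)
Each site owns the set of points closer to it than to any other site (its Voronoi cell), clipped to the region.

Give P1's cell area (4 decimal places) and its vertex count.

1. box [0,98]×[0,89]: [(0, 0) (98, 0) (98, 89) (0, 89)]
2. ⊥bis P1·P0 via (46.51,33.015): [(0, 0) (29.7167, 0) (74.9872, 89) (0, 89)]  |A|=4659.3224
3. ⊥bis P1·P2 via (18.775,42.04): [(28.1576, 0) (29.7167, 0) (74.9872, 89) (8.2944, 89)]  |A|=3037.2109
4. canonical 4-gon: [(28.1576, 0) (29.7167, 0) (74.9872, 89) (8.2944, 89)]
5. shoelace: 3037.2109

Area of P1's cell: 3037.2109 (4 vertices)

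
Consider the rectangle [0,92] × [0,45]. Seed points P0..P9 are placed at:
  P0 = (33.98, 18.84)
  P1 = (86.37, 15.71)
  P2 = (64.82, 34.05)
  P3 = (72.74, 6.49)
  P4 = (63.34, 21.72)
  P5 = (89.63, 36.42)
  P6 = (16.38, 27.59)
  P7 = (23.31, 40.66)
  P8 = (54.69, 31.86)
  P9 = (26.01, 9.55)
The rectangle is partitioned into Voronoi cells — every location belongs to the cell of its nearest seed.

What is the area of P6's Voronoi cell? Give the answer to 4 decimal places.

1. box [0,92]×[0,45]: [(0, 0) (92, 0) (92, 45) (0, 45)]
2. ⊥bis P6·P0 via (25.18,23.215): [(0, 0) (13.6385, 0) (36.0106, 45) (0, 45)]  |A|=1117.1039
3. ⊥bis P6·P1 via (51.375,21.65): [(0, 0) (13.6385, 0) (36.0106, 45) (0, 45)]  |A|=1117.1039
4. ⊥bis P6·P2 via (40.6,30.82): [(0, 0) (13.6385, 0) (36.0106, 45) (0, 45)]  |A|=1117.1039
5. ⊥bis P6·P3 via (44.56,17.04): [(0, 0) (13.6385, 0) (36.0106, 45) (0, 45)]  |A|=1117.1039
6. ⊥bis P6·P4 via (39.86,24.655): [(0, 0) (13.6385, 0) (36.0106, 45) (0, 45)]  |A|=1117.1039
7. ⊥bis P6·P5 via (53.005,32.005): [(0, 0) (13.6385, 0) (36.0106, 45) (0, 45)]  |A|=1117.1039
8. ⊥bis P6·P7 via (19.845,34.125): [(0, 44.6473) (0, 0) (13.6385, 0) (28.3595, 29.6104)]  |A|=835.0077
9. ⊥bis P6·P8 via (35.535,29.725): [(0, 44.6473) (0, 0) (13.6385, 0) (28.3595, 29.6104)]  |A|=835.0077
10. ⊥bis P6·P9 via (21.195,18.57): [(0, 44.6473) (0, 7.2558) (23.4761, 19.7877) (28.3595, 29.6104)]  |A|=614.9021
11. canonical 4-gon: [(0, 44.6473) (0, 7.2558) (23.4761, 19.7877) (28.3595, 29.6104)]
12. shoelace: 614.9021

Area of P6's cell: 614.9021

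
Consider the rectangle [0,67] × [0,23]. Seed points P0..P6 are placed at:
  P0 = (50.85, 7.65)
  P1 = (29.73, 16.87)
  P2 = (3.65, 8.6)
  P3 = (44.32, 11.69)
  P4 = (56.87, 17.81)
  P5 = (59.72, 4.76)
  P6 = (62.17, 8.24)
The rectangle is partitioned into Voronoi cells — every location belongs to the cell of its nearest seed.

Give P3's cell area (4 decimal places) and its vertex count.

1. box [0,67]×[0,23]: [(0, 0) (67, 0) (67, 23) (0, 23)]
2. ⊥bis P3·P0 via (47.585,9.67): [(0, 0) (41.6023, 0) (55.832, 23) (0, 23)]  |A|=1120.4954
3. ⊥bis P3·P1 via (37.025,14.28): [(31.9551, 0) (41.6023, 0) (55.832, 23) (40.1209, 23)]  |A|=291.6215
4. ⊥bis P3·P2 via (23.985,10.145): [(31.9551, 0) (41.6023, 0) (55.832, 23) (40.1209, 23)]  |A|=291.6215
5. ⊥bis P3·P4 via (50.595,14.75): [(31.9551, 0) (41.6023, 0) (50.6536, 14.6299) (46.5719, 23) (40.1209, 23)]  |A|=252.8671
6. ⊥bis P3·P5 via (52.02,8.225): [(31.9551, 0) (41.6023, 0) (50.6536, 14.6299) (46.5719, 23) (40.1209, 23)]  |A|=252.8671
7. ⊥bis P3·P6 via (53.245,9.965): [(31.9551, 0) (41.6023, 0) (50.6536, 14.6299) (46.5719, 23) (40.1209, 23)]  |A|=252.8671
8. canonical 5-gon: [(31.9551, 0) (41.6023, 0) (50.6536, 14.6299) (46.5719, 23) (40.1209, 23)]
9. shoelace: 252.8671

Area of P3's cell: 252.8671 (5 vertices)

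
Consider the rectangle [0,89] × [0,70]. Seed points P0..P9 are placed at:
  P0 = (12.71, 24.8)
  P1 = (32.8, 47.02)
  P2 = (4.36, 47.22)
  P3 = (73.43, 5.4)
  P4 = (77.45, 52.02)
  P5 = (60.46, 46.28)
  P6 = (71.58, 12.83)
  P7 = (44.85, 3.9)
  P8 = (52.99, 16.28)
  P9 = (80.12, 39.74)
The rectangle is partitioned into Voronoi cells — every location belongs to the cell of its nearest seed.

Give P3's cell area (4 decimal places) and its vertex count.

Area of P3's cell: 281.2291 (5 vertices)

1. box [0,89]×[0,70]: [(0, 0) (89, 0) (89, 70) (0, 70)]
2. ⊥bis P3·P0 via (43.07,15.1): [(38.2456, 0) (89, 0) (89, 70) (60.6105, 70)]  |A|=2770.0374
3. ⊥bis P3·P1 via (53.115,26.21): [(43.6754, 16.995) (38.2456, 0) (89, 0) (89, 61.2414)]  |A|=1819.1553
4. ⊥bis P3·P2 via (38.895,26.31): [(43.6754, 16.995) (38.2456, 0) (89, 0) (89, 61.2414)]  |A|=1819.1553
5. ⊥bis P3·P4 via (75.44,28.71): [(57.28, 30.2759) (43.6754, 16.995) (38.2456, 0) (89, 0) (89, 27.5407)]  |A|=1284.6624
6. ⊥bis P3·P5 via (66.945,25.84): [(75.8732, 28.6726) (45.8946, 19.1613) (43.6754, 16.995) (38.2456, 0) (89, 0) (89, 27.5407)]  |A|=1172.2075
7. ⊥bis P3·P6 via (72.505,9.115): [(38.4485, 0.6353) (38.2456, 0) (89, 0) (89, 13.2221)]  |A|=350.3194
8. ⊥bis P3·P7 via (59.14,4.65): [(59.0811, 5.7726) (59.3841, 0) (89, 0) (89, 13.2221)]  |A|=283.2755
9. ⊥bis P3·P8 via (63.21,10.84): [(60.7314, 6.1835) (59.2096, 3.3245) (59.3841, 0) (89, 0) (89, 13.2221)]  |A|=281.2291
10. ⊥bis P3·P9 via (76.775,22.57): [(60.7314, 6.1835) (59.2096, 3.3245) (59.3841, 0) (89, 0) (89, 13.2221)]  |A|=281.2291
11. canonical 5-gon: [(60.7314, 6.1835) (59.2096, 3.3245) (59.3841, 0) (89, 0) (89, 13.2221)]
12. shoelace: 281.2291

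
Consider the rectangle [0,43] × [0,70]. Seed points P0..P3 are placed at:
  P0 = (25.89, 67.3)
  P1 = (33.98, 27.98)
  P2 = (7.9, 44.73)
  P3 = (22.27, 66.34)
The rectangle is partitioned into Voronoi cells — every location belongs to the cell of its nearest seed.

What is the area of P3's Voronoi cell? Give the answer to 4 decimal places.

Area of P3's cell: 344.9890

1. box [0,43]×[0,70]: [(0, 0) (43, 0) (43, 70) (0, 70)]
2. ⊥bis P3·P0 via (24.08,66.82): [(0, 0) (41.8002, 0) (23.2367, 70) (0, 70)]  |A|=2276.2917
3. ⊥bis P3·P1 via (28.125,47.16): [(0, 38.5744) (29.2062, 47.49) (23.2367, 70) (0, 70)]  |A|=720.4392
4. ⊥bis P3·P2 via (15.085,55.535): [(0, 65.5661) (27.8197, 47.0668) (29.2062, 47.49) (23.2367, 70) (0, 70)]  |A|=344.989
5. canonical 5-gon: [(0, 65.5661) (27.8197, 47.0668) (29.2062, 47.49) (23.2367, 70) (0, 70)]
6. shoelace: 344.989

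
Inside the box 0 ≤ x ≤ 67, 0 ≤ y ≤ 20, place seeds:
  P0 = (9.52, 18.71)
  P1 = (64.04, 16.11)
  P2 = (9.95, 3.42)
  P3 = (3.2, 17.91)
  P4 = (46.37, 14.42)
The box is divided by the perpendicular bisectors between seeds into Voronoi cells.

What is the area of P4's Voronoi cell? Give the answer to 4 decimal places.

Area of P4's cell: 542.5938

1. box [0,67]×[0,20]: [(0, 0) (67, 0) (67, 20) (0, 20)]
2. ⊥bis P4·P0 via (27.945,16.565): [(26.0165, 0) (67, 0) (67, 20) (28.3449, 20)]  |A|=796.3857
3. ⊥bis P4·P1 via (55.205,15.265): [(26.0165, 0) (56.665, 0) (54.7521, 20) (28.3449, 20)]  |A|=570.5568
4. ⊥bis P4·P2 via (28.16,8.92): [(27.3624, 11.5607) (30.8541, 0) (56.665, 0) (54.7521, 20) (28.3449, 20)]  |A|=542.5938
5. ⊥bis P4·P3 via (24.785,16.165): [(27.3624, 11.5607) (30.8541, 0) (56.665, 0) (54.7521, 20) (28.3449, 20)]  |A|=542.5938
6. canonical 5-gon: [(27.3624, 11.5607) (30.8541, 0) (56.665, 0) (54.7521, 20) (28.3449, 20)]
7. shoelace: 542.5938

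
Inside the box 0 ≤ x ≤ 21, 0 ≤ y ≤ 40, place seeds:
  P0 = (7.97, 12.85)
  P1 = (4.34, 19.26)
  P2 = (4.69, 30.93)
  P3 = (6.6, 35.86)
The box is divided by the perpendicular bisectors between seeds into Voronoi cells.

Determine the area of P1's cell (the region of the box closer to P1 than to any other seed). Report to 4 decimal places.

1. box [0,21]×[0,40]: [(0, 0) (21, 0) (21, 40) (0, 40)]
2. ⊥bis P1·P0 via (6.155,16.055): [(0, 12.5694) (21, 24.4618) (21, 40) (0, 40)]  |A|=451.1727
3. ⊥bis P1·P2 via (4.515,25.095): [(0, 25.2304) (0, 12.5694) (21, 24.4618) (21, 24.6006)]  |A|=134.3982
4. ⊥bis P1·P3 via (5.47,27.56): [(0, 25.2304) (0, 12.5694) (21, 24.4618) (21, 24.6006)]  |A|=134.3982
5. canonical 4-gon: [(0, 25.2304) (0, 12.5694) (21, 24.4618) (21, 24.6006)]
6. shoelace: 134.3982

Area of P1's cell: 134.3982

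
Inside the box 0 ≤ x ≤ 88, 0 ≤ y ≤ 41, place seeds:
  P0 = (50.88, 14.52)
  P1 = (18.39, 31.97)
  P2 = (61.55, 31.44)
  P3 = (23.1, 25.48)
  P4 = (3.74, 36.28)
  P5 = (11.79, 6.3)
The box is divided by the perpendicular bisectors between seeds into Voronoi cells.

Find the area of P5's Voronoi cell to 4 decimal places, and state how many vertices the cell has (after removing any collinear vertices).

Area of P5's cell: 512.4291 (6 vertices)

1. box [0,88]×[0,41]: [(0, 0) (88, 0) (88, 41) (0, 41)]
2. ⊥bis P5·P0 via (31.335,10.41): [(0, 0) (33.5241, 0) (24.9024, 41) (0, 41)]  |A|=1197.7426
3. ⊥bis P5·P1 via (15.09,19.135): [(0, 23.0148) (0, 0) (33.5241, 0) (30.3239, 15.2182)]  |A|=604.0373
4. ⊥bis P5·P2 via (36.67,18.87): [(0, 23.0148) (0, 0) (33.5241, 0) (30.3239, 15.2182)]  |A|=604.0373
5. ⊥bis P5·P3 via (17.445,15.89): [(9.5082, 20.5701) (0, 23.0148) (0, 0) (33.5241, 0) (31.9857, 7.3157)]  |A|=526.236
6. ⊥bis P5·P4 via (7.765,21.29): [(9.5082, 20.5701) (7.2481, 21.1512) (0, 19.205) (0, 0) (33.5241, 0) (31.9857, 7.3157)]  |A|=512.4291
7. canonical 6-gon: [(9.5082, 20.5701) (7.2481, 21.1512) (0, 19.205) (0, 0) (33.5241, 0) (31.9857, 7.3157)]
8. shoelace: 512.4291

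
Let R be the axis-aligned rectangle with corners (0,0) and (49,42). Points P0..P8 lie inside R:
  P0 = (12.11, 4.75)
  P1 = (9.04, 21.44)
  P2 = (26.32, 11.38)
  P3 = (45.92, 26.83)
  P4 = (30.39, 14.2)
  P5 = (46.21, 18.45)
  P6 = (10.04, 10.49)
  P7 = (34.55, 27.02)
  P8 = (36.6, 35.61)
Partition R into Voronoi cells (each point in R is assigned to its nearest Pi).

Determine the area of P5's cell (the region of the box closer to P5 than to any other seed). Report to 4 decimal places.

Area of P5's cell: 204.5229

1. box [0,49]×[0,42]: [(0, 0) (49, 0) (49, 42) (0, 42)]
2. ⊥bis P5·P0 via (29.16,11.6): [(33.8204, 0) (49, 0) (49, 42) (16.9465, 42)]  |A|=991.8947
3. ⊥bis P5·P1 via (27.625,19.945): [(27.3218, 16.1754) (33.8204, 0) (49, 0) (49, 42) (29.3991, 42)]  |A|=831.103
4. ⊥bis P5·P2 via (36.265,14.915): [(28.8895, 35.6645) (41.5666, 0) (49, 0) (49, 42) (29.3991, 42)]  |A|=616.9655
5. ⊥bis P5·P3 via (46.065,22.64): [(33.6716, 22.2111) (41.5666, 0) (49, 0) (49, 22.7416)]  |A|=256.8483
6. ⊥bis P5·P4 via (38.3,16.325): [(36.6906, 22.3156) (42.6857, 0) (49, 0) (49, 22.7416)]  |A|=210.4211
7. ⊥bis P5·P6 via (28.125,14.47): [(36.6906, 22.3156) (42.6857, 0) (49, 0) (49, 22.7416)]  |A|=210.4211
8. ⊥bis P5·P7 via (40.38,22.735): [(40.16, 22.4356) (37.5957, 18.9468) (42.6857, 0) (49, 0) (49, 22.7416)]  |A|=204.5229
9. ⊥bis P5·P8 via (41.405,27.03): [(40.16, 22.4356) (37.5957, 18.9468) (42.6857, 0) (49, 0) (49, 22.7416)]  |A|=204.5229
10. canonical 5-gon: [(40.16, 22.4356) (37.5957, 18.9468) (42.6857, 0) (49, 0) (49, 22.7416)]
11. shoelace: 204.5229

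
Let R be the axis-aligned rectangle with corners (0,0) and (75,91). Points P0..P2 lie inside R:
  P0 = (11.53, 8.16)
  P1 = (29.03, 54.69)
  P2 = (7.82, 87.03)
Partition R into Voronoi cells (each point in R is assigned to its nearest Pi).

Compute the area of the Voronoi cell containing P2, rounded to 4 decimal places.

1. box [0,75]×[0,91]: [(0, 0) (75, 0) (75, 91) (0, 91)]
2. ⊥bis P2·P0 via (9.675,47.595): [(0, 47.1399) (75, 50.6679) (75, 91) (0, 91)]  |A|=3157.2096
3. ⊥bis P2·P1 via (18.425,70.86): [(0, 58.7761) (49.1335, 91) (0, 91)]  |A|=791.6374
4. canonical 3-gon: [(0, 58.7761) (49.1335, 91) (0, 91)]
5. shoelace: 791.6374

Area of P2's cell: 791.6374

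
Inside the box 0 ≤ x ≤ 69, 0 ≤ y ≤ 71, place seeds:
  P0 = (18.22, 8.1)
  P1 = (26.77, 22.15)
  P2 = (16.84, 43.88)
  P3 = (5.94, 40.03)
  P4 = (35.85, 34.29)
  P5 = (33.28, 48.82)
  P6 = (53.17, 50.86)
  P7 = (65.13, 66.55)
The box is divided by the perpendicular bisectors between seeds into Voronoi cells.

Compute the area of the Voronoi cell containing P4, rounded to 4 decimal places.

1. box [0,69]×[0,71]: [(0, 0) (69, 0) (69, 71) (0, 71)]
2. ⊥bis P4·P0 via (27.035,21.195): [(0, 39.3938) (58.5209, 0) (69, 0) (69, 71) (0, 71)]  |A|=3746.3184
3. ⊥bis P4·P1 via (31.31,28.22): [(0, 51.638) (69, 0.0301) (69, 71) (0, 71)]  |A|=3116.4492
4. ⊥bis P4·P2 via (26.345,39.085): [(23.7256, 33.8927) (69, 0.0301) (69, 71) (42.4452, 71)]  |A|=2099.2477
5. ⊥bis P4·P3 via (20.895,37.16): [(23.7256, 33.8927) (69, 0.0301) (69, 71) (42.4452, 71)]  |A|=2099.2477
6. ⊥bis P4·P5 via (34.565,41.555): [(26.9078, 40.2006) (23.7256, 33.8927) (69, 0.0301) (69, 47.6457)]  |A|=1198.7954
7. ⊥bis P4·P6 via (44.51,42.575): [(43.9053, 43.2071) (26.9078, 40.2006) (23.7256, 33.8927) (69, 0.0301) (69, 16.9765)]  |A|=813.9784
8. ⊥bis P4·P7 via (50.49,50.42): [(43.9053, 43.2071) (26.9078, 40.2006) (23.7256, 33.8927) (69, 0.0301) (69, 16.9765)]  |A|=813.9784
9. canonical 5-gon: [(43.9053, 43.2071) (26.9078, 40.2006) (23.7256, 33.8927) (69, 0.0301) (69, 16.9765)]
10. shoelace: 813.9784

Area of P4's cell: 813.9784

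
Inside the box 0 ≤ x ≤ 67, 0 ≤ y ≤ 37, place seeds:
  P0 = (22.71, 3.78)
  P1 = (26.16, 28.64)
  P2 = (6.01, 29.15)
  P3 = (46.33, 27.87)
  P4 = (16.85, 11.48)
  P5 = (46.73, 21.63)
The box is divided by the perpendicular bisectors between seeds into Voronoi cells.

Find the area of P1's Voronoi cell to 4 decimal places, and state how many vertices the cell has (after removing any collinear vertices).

1. box [0,67]×[0,37]: [(0, 0) (67, 0) (67, 37) (0, 37)]
2. ⊥bis P1·P0 via (24.435,16.21): [(0, 19.601) (67, 10.303) (67, 37) (0, 37)]  |A|=1477.217
3. ⊥bis P1·P2 via (16.085,28.895): [(15.7943, 17.4091) (67, 10.303) (67, 37) (16.2901, 37)]  |A|=1180.2457
4. ⊥bis P1·P3 via (36.245,28.255): [(15.7943, 17.4091) (35.7254, 14.6432) (36.5788, 37) (16.2901, 37)]  |A|=422.7149
5. ⊥bis P1·P4 via (21.505,20.06): [(15.9378, 23.0804) (30.0332, 15.4331) (35.7254, 14.6432) (36.5788, 37) (16.2901, 37)]  |A|=382.1966
6. ⊥bis P1·P5 via (36.445,25.135): [(15.9378, 23.0804) (30.0332, 15.4331) (32.9985, 15.0216) (36.0856, 24.0805) (36.5788, 37) (16.2901, 37)]  |A|=369.2612
7. canonical 6-gon: [(15.9378, 23.0804) (30.0332, 15.4331) (32.9985, 15.0216) (36.0856, 24.0805) (36.5788, 37) (16.2901, 37)]
8. shoelace: 369.2612

Area of P1's cell: 369.2612 (6 vertices)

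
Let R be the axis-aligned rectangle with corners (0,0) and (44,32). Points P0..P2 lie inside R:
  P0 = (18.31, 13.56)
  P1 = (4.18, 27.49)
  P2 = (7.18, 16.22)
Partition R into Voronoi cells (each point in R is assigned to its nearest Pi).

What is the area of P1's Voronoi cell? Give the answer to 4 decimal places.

Area of P1's cell: 173.8765

1. box [0,44]×[0,32]: [(0, 0) (44, 0) (44, 32) (0, 32)]
2. ⊥bis P1·P0 via (11.245,20.525): [(0, 9.1185) (22.5576, 32) (0, 32)]  |A|=258.0751
3. ⊥bis P1·P2 via (5.68,21.855): [(0, 20.343) (15.0027, 24.3366) (22.5576, 32) (0, 32)]  |A|=173.8765
4. canonical 4-gon: [(0, 20.343) (15.0027, 24.3366) (22.5576, 32) (0, 32)]
5. shoelace: 173.8765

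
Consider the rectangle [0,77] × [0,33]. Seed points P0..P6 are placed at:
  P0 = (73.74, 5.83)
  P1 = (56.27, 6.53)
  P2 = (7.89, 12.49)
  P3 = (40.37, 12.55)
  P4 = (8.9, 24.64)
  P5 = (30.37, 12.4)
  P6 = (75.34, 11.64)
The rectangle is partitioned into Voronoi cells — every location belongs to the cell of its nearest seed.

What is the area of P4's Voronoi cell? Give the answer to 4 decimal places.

1. box [0,77]×[0,33]: [(0, 0) (77, 0) (77, 33) (0, 33)]
2. ⊥bis P4·P0 via (41.32,15.235): [(0, 0) (36.9003, 0) (46.4736, 33) (0, 33)]  |A|=1375.6702
3. ⊥bis P4·P1 via (32.585,15.585): [(0, 0) (26.6267, 0) (39.2429, 33) (0, 33)]  |A|=1086.8488
4. ⊥bis P4·P2 via (8.395,18.565): [(0, 19.2629) (32.9441, 16.5243) (39.2429, 33) (0, 33)]  |A|=549.5564
5. ⊥bis P4·P3 via (24.635,18.595): [(0, 19.2629) (24.1212, 17.2577) (30.169, 33) (0, 33)]  |A|=403.1434
6. ⊥bis P4·P5 via (19.635,18.52): [(0, 19.2629) (19.1509, 17.6709) (27.89, 33) (0, 33)]  |A|=345.3041
7. ⊥bis P4·P6 via (42.12,18.14): [(0, 19.2629) (19.1509, 17.6709) (27.89, 33) (0, 33)]  |A|=345.3041
8. canonical 4-gon: [(0, 19.2629) (19.1509, 17.6709) (27.89, 33) (0, 33)]
9. shoelace: 345.3041

Area of P4's cell: 345.3041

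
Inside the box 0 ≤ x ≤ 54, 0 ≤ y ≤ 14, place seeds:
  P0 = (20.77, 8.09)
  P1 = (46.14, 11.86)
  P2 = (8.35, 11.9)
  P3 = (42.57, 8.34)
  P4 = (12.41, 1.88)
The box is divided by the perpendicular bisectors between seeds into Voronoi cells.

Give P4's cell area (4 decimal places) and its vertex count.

1. box [0,54]×[0,14]: [(0, 0) (54, 0) (54, 14) (0, 14)]
2. ⊥bis P4·P0 via (16.59,4.985): [(0, 0) (20.293, 0) (9.8935, 14) (0, 14)]  |A|=211.305
3. ⊥bis P4·P1 via (29.275,6.87): [(0, 0) (20.293, 0) (9.8935, 14) (0, 14)]  |A|=211.305
4. ⊥bis P4·P2 via (10.38,6.89): [(0, 2.6841) (0, 0) (20.293, 0) (14.0656, 8.3834)]  |A|=103.9387
5. ⊥bis P4·P3 via (27.49,5.11): [(0, 2.6841) (0, 0) (20.293, 0) (14.0656, 8.3834)]  |A|=103.9387
6. canonical 4-gon: [(0, 2.6841) (0, 0) (20.293, 0) (14.0656, 8.3834)]
7. shoelace: 103.9387

Area of P4's cell: 103.9387 (4 vertices)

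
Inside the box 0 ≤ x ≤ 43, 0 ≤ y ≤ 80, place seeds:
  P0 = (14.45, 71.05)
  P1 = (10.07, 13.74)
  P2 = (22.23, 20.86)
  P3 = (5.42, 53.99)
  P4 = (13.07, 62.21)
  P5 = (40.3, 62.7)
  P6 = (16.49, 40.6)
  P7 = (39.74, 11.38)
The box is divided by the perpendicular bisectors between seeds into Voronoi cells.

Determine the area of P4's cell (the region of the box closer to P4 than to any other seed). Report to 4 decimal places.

Area of P4's cell: 271.9529

1. box [0,43]×[0,80]: [(0, 0) (43, 0) (43, 80) (0, 80)]
2. ⊥bis P4·P0 via (13.76,66.63): [(0, 68.7781) (0, 0) (43, 0) (43, 62.0654)]  |A|=2813.1339
3. ⊥bis P4·P1 via (11.57,37.975): [(0, 68.7781) (0, 38.6911) (43, 36.0297) (43, 62.0654)]  |A|=1206.637
4. ⊥bis P4·P2 via (17.65,41.535): [(0, 68.7781) (0, 38.6911) (3.7613, 38.4583) (43, 47.1506) (43, 62.0654)]  |A|=988.451
5. ⊥bis P4·P3 via (9.245,58.1): [(0, 68.7781) (0, 66.7039) (25.2381, 43.2159) (43, 47.1506) (43, 62.0654)]  |A|=623.5091
6. ⊥bis P4·P5 via (26.685,62.455): [(26.6461, 64.6184) (0, 68.7781) (0, 66.7039) (25.2381, 43.2159) (27.0241, 43.6116)]  |A|=333.0813
7. ⊥bis P4·P6 via (14.78,51.405): [(26.8495, 53.3151) (26.6461, 64.6184) (0, 68.7781) (0, 66.7039) (16.1978, 51.6294)]  |A|=271.9529
8. ⊥bis P4·P7 via (26.405,36.795): [(26.8495, 53.3151) (26.6461, 64.6184) (0, 68.7781) (0, 66.7039) (16.1978, 51.6294)]  |A|=271.9529
9. canonical 5-gon: [(26.8495, 53.3151) (26.6461, 64.6184) (0, 68.7781) (0, 66.7039) (16.1978, 51.6294)]
10. shoelace: 271.9529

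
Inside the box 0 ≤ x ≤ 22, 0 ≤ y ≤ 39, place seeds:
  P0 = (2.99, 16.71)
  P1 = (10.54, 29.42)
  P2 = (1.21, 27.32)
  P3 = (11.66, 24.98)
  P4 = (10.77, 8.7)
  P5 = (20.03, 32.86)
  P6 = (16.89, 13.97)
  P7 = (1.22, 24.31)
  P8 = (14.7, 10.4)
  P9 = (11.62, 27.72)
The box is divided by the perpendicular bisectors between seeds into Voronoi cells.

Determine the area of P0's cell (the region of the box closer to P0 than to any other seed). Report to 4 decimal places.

Area of P0's cell: 96.2778

1. box [0,22]×[0,39]: [(0, 0) (22, 0) (22, 39) (0, 39)]
2. ⊥bis P0·P1 via (6.765,23.065): [(0, 27.0835) (0, 0) (22, 0) (22, 14.0151)]  |A|=452.0851
3. ⊥bis P0·P2 via (2.1,22.015): [(7.116, 22.8565) (0, 21.6627) (0, 0) (22, 0) (22, 14.0151)]  |A|=432.7978
4. ⊥bis P0·P3 via (7.325,20.845): [(5.6421, 22.6093) (0, 21.6627) (0, 0) (22, 0) (22, 5.4602)]  |A|=354.4724
5. ⊥bis P0·P4 via (6.88,12.705): [(11.1414, 16.844) (5.6421, 22.6093) (0, 21.6627) (0, 6.0226)]  |A|=105.9932
6. ⊥bis P0·P5 via (11.51,24.785): [(11.1414, 16.844) (5.6421, 22.6093) (0, 21.6627) (0, 6.0226)]  |A|=105.9932
7. ⊥bis P0·P6 via (9.94,15.34): [(10.0222, 15.757) (10.3915, 17.6302) (5.6421, 22.6093) (0, 21.6627) (0, 6.0226)]  |A|=105.1456
8. ⊥bis P0·P7 via (2.105,20.51): [(10.0222, 15.757) (10.3915, 17.6302) (6.6376, 21.5656) (0, 20.0198) (0, 6.0226)]  |A|=96.2778
9. ⊥bis P0·P8 via (8.845,13.555): [(10.0222, 15.757) (10.3915, 17.6302) (6.6376, 21.5656) (0, 20.0198) (0, 6.0226)]  |A|=96.2778
10. ⊥bis P0·P9 via (7.305,22.215): [(10.0222, 15.757) (10.3915, 17.6302) (6.6376, 21.5656) (0, 20.0198) (0, 6.0226)]  |A|=96.2778
11. canonical 5-gon: [(10.0222, 15.757) (10.3915, 17.6302) (6.6376, 21.5656) (0, 20.0198) (0, 6.0226)]
12. shoelace: 96.2778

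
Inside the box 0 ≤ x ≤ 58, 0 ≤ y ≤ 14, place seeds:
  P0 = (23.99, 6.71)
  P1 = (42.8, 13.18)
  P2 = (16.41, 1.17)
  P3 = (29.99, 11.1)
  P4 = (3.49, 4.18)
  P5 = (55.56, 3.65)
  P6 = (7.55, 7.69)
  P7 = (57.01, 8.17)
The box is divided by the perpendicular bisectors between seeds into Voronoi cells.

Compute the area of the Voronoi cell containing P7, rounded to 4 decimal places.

1. box [0,58]×[0,14]: [(0, 0) (58, 0) (58, 14) (0, 14)]
2. ⊥bis P7·P0 via (40.5,7.44): [(40.829, 0) (58, 0) (58, 14) (40.2099, 14)]  |A|=244.7276
3. ⊥bis P7·P1 via (49.905,10.675): [(46.1413, 0) (58, 0) (58, 14) (51.0773, 14)]  |A|=131.4697
4. ⊥bis P7·P2 via (36.71,4.67): [(46.1413, 0) (58, 0) (58, 14) (51.0773, 14)]  |A|=131.4697
5. ⊥bis P7·P3 via (43.5,9.635): [(46.1413, 0) (58, 0) (58, 14) (51.0773, 14)]  |A|=131.4697
6. ⊥bis P7·P4 via (30.25,6.175): [(46.1413, 0) (58, 0) (58, 14) (51.0773, 14)]  |A|=131.4697
7. ⊥bis P7·P5 via (56.285,5.91): [(49.044, 8.2329) (58, 5.3598) (58, 14) (51.0773, 14)]  |A|=58.6527
8. ⊥bis P7·P6 via (32.28,7.93): [(49.044, 8.2329) (58, 5.3598) (58, 14) (51.0773, 14)]  |A|=58.6527
9. canonical 4-gon: [(49.044, 8.2329) (58, 5.3598) (58, 14) (51.0773, 14)]
10. shoelace: 58.6527

Area of P7's cell: 58.6527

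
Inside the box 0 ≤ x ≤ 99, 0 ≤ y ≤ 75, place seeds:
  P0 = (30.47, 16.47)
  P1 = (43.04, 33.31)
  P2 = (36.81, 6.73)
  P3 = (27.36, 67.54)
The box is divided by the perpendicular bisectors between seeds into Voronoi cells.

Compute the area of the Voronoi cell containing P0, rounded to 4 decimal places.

1. box [0,99]×[0,75]: [(0, 0) (99, 0) (99, 75) (0, 75)]
2. ⊥bis P0·P1 via (36.755,24.89): [(0, 52.3253) (0, 0) (70.1001, 0)]  |A|=1834.0035
3. ⊥bis P0·P2 via (33.64,11.6): [(44.8147, 18.8739) (0, 52.3253) (0, 0) (15.8192, 0)]  |A|=1321.7572
4. ⊥bis P0·P3 via (28.915,42.005): [(44.8147, 18.8739) (14.9642, 41.1554) (0, 40.2442) (0, 0) (15.8192, 0)]  |A|=1231.3649
5. canonical 5-gon: [(44.8147, 18.8739) (14.9642, 41.1554) (0, 40.2442) (0, 0) (15.8192, 0)]
6. shoelace: 1231.3649

Area of P0's cell: 1231.3649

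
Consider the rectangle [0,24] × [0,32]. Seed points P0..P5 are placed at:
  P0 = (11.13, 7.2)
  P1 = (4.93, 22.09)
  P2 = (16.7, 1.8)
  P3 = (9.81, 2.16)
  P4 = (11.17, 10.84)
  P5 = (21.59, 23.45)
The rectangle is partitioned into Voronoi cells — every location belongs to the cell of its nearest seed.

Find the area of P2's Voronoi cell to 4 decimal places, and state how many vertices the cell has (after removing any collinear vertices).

1. box [0,24]×[0,32]: [(0, 0) (24, 0) (24, 32) (0, 32)]
2. ⊥bis P2·P0 via (13.915,4.5): [(9.5523, 0) (24, 0) (24, 14.9025)]  |A|=107.653
3. ⊥bis P2·P1 via (10.815,11.945): [(9.5523, 0) (24, 0) (24, 14.9025)]  |A|=107.653
4. ⊥bis P2·P3 via (13.255,1.98): [(13.3566, 3.924) (13.1515, 0) (24, 0) (24, 14.9025)]  |A|=100.5914
5. ⊥bis P2·P4 via (13.935,6.32): [(18.2217, 8.9423) (13.3566, 3.924) (13.1515, 0) (24, 0) (24, 12.477)]  |A|=93.5839
6. ⊥bis P2·P5 via (19.145,12.625): [(22.8675, 11.7842) (18.2217, 8.9423) (13.3566, 3.924) (13.1515, 0) (24, 0) (24, 11.5284)]  |A|=93.0467
7. canonical 6-gon: [(22.8675, 11.7842) (18.2217, 8.9423) (13.3566, 3.924) (13.1515, 0) (24, 0) (24, 11.5284)]
8. shoelace: 93.0467

Area of P2's cell: 93.0467 (6 vertices)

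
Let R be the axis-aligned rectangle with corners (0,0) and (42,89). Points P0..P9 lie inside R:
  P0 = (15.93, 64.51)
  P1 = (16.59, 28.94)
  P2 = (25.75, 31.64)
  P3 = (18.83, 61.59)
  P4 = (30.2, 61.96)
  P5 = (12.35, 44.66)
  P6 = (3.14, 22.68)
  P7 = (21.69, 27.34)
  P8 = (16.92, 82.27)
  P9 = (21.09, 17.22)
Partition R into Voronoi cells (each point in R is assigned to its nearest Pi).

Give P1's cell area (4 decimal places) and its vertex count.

Area of P1's cell: 156.6355 (5 vertices)

1. box [0,42]×[0,89]: [(0, 0) (42, 0) (42, 89) (0, 89)]
2. ⊥bis P1·P0 via (16.26,46.725): [(0, 46.4233) (0, 0) (42, 0) (42, 47.2026)]  |A|=1966.1439
3. ⊥bis P1·P2 via (21.17,30.29): [(16.3253, 46.7262) (0, 46.4233) (0, 0) (30.0983, 0)]  |A|=1082.1255
4. ⊥bis P1·P3 via (17.71,45.265): [(16.7363, 45.3318) (0.6508, 46.4354) (0, 46.4233) (0, 0) (30.0983, 0)]  |A|=1071.1374
5. ⊥bis P1·P4 via (23.395,45.45): [(16.7363, 45.3318) (0.6508, 46.4354) (0, 46.4233) (0, 0) (30.0983, 0)]  |A|=1071.1374
6. ⊥bis P1·P5 via (14.47,36.8): [(18.899, 37.9946) (0, 32.8972) (0, 0) (30.0983, 0)]  |A|=882.6474
7. ⊥bis P1·P6 via (9.865,25.81): [(18.899, 37.9946) (5.8341, 34.4707) (21.8777, 0) (30.0983, 0)]  |A|=409.6156
8. ⊥bis P1·P7 via (19.14,28.14): [(20.5134, 32.5176) (18.899, 37.9946) (5.8341, 34.4707) (14.9688, 14.8442)]  |A|=173.7538
9. ⊥bis P1·P8 via (16.755,55.605): [(20.5134, 32.5176) (18.899, 37.9946) (5.8341, 34.4707) (14.9688, 14.8442)]  |A|=173.7538
10. ⊥bis P1·P9 via (18.84,23.08): [(17.3762, 22.518) (20.5134, 32.5176) (18.899, 37.9946) (5.8341, 34.4707) (12.3037, 20.5703)]  |A|=156.6355
11. canonical 5-gon: [(17.3762, 22.518) (20.5134, 32.5176) (18.899, 37.9946) (5.8341, 34.4707) (12.3037, 20.5703)]
12. shoelace: 156.6355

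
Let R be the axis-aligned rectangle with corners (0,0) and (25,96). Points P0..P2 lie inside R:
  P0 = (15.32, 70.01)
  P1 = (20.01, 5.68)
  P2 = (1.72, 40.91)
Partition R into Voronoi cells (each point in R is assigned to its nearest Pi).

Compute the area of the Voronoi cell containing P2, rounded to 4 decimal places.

1. box [0,25]×[0,96]: [(0, 0) (25, 0) (25, 96) (0, 96)]
2. ⊥bis P2·P0 via (8.52,55.46): [(0, 59.4419) (0, 0) (25, 0) (25, 47.758)]  |A|=1339.9983
3. ⊥bis P2·P1 via (10.865,23.295): [(0, 59.4419) (0, 17.6543) (25, 30.6333) (25, 47.758)]  |A|=736.4026
4. canonical 4-gon: [(0, 59.4419) (0, 17.6543) (25, 30.6333) (25, 47.758)]
5. shoelace: 736.4026

Area of P2's cell: 736.4026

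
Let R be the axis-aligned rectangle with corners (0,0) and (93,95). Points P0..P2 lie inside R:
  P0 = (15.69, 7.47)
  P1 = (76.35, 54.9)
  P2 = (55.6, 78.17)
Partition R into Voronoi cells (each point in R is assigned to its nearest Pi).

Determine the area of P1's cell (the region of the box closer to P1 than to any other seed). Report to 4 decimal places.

Area of P1's cell: 2964.6995

1. box [0,93]×[0,95]: [(0, 0) (93, 0) (93, 95) (0, 95)]
2. ⊥bis P1·P0 via (46.02,31.185): [(0, 90.0417) (70.4035, 0) (93, 0) (93, 95) (0, 95)]  |A|=5665.3736
3. ⊥bis P1·P2 via (65.975,66.535): [(37.9321, 41.529) (70.4035, 0) (93, 0) (93, 90.6334)]  |A|=2964.6995
4. canonical 4-gon: [(37.9321, 41.529) (70.4035, 0) (93, 0) (93, 90.6334)]
5. shoelace: 2964.6995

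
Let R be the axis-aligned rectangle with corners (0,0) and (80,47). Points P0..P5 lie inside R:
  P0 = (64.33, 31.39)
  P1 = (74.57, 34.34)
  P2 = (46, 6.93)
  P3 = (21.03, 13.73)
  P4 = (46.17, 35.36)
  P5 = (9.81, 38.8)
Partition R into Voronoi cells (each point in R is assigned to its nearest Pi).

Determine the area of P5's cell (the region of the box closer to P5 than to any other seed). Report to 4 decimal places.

1. box [0,80]×[0,47]: [(0, 0) (80, 0) (80, 47) (0, 47)]
2. ⊥bis P5·P0 via (37.07,35.095): [(0, 0) (32.3001, 0) (38.688, 47) (0, 47)]  |A|=1668.2219
3. ⊥bis P5·P1 via (42.19,36.57): [(0, 0) (32.3001, 0) (38.688, 47) (0, 47)]  |A|=1668.2219
4. ⊥bis P5·P2 via (27.905,22.865): [(0, 0) (7.7694, 0) (36.7771, 32.9397) (38.688, 47) (0, 47)]  |A|=1264.2049
5. ⊥bis P5·P3 via (15.42,26.265): [(0, 19.3638) (37.1944, 36.0101) (38.688, 47) (0, 47)]  |A|=726.5448
6. ⊥bis P5·P4 via (27.99,37.08): [(0, 19.3638) (27.4773, 31.6612) (28.9285, 47) (0, 47)]  |A|=601.5483
7. canonical 4-gon: [(0, 19.3638) (27.4773, 31.6612) (28.9285, 47) (0, 47)]
8. shoelace: 601.5483

Area of P5's cell: 601.5483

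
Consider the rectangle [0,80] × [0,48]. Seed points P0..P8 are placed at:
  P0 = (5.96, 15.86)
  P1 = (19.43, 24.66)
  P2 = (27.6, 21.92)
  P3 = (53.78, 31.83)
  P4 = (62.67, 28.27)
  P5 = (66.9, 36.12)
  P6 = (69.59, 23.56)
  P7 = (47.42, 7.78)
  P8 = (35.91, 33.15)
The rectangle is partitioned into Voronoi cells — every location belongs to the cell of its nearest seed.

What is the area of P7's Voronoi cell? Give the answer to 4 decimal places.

1. box [0,80]×[0,48]: [(0, 0) (80, 0) (80, 48) (0, 48)]
2. ⊥bis P7·P0 via (26.69,11.82): [(24.3864, 0) (80, 0) (80, 48) (33.741, 48)]  |A|=2444.9415
3. ⊥bis P7·P1 via (33.425,16.22): [(24.7413, 1.8209) (24.3864, 0) (80, 0) (80, 48) (52.5906, 48)]  |A|=2009.7119
4. ⊥bis P7·P2 via (37.51,14.85): [(26.9157, 0) (80, 0) (80, 48) (61.1599, 48)]  |A|=1726.1856
5. ⊥bis P7·P3 via (50.6,19.805): [(42.5616, 21.9308) (26.9157, 0) (80, 0) (80, 12.0302)]  |A|=807.2854
6. ⊥bis P7·P4 via (55.045,18.025): [(53.7851, 18.9627) (42.5616, 21.9308) (26.9157, 0) (79.2635, 0)]  |A|=642.6172
7. ⊥bis P7·P5 via (57.16,21.95): [(53.7851, 18.9627) (42.5616, 21.9308) (26.9157, 0) (79.2635, 0)]  |A|=642.6172
8. ⊥bis P7·P6 via (58.505,15.67): [(58.8382, 15.2018) (53.7851, 18.9627) (42.5616, 21.9308) (26.9157, 0) (69.6585, 0)]  |A|=569.6102
9. ⊥bis P7·P8 via (41.665,20.465): [(58.8382, 15.2018) (53.7851, 18.9627) (44.0362, 21.5408) (41.4445, 20.365) (26.9157, 0) (69.6585, 0)]  |A|=568.2378
10. canonical 6-gon: [(58.8382, 15.2018) (53.7851, 18.9627) (44.0362, 21.5408) (41.4445, 20.365) (26.9157, 0) (69.6585, 0)]
11. shoelace: 568.2378

Area of P7's cell: 568.2378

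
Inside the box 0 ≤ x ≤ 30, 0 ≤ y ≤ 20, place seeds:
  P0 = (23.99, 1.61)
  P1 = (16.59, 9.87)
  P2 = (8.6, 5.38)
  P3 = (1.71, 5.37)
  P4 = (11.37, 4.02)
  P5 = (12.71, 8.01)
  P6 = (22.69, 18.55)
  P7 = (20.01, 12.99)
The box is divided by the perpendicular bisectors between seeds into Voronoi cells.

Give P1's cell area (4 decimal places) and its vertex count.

1. box [0,30]×[0,20]: [(0, 0) (30, 0) (30, 20) (0, 20)]
2. ⊥bis P1·P0 via (20.29,5.74): [(0, 0) (13.8829, 0) (30, 14.439) (30, 20) (0, 20)]  |A|=483.6425
3. ⊥bis P1·P2 via (12.595,7.625): [(15.8763, 1.7859) (30, 14.439) (30, 20) (5.6408, 20)]  |A|=261.1113
4. ⊥bis P1·P3 via (9.15,7.62): [(15.8763, 1.7859) (30, 14.439) (30, 20) (5.6408, 20)]  |A|=261.1113
5. ⊥bis P1·P4 via (13.98,6.945): [(11.9685, 8.7399) (17.8152, 3.5228) (30, 14.439) (30, 20) (5.6408, 20)]  |A|=250.9759
6. ⊥bis P1·P5 via (14.65,8.94): [(16.8221, 4.409) (17.8152, 3.5228) (30, 14.439) (30, 20) (9.348, 20)]  |A|=208.4526
7. ⊥bis P1·P6 via (19.64,14.21): [(16.8221, 4.409) (17.8152, 3.5228) (25.3025, 10.2306) (11.4011, 20) (9.348, 20)]  |A|=104.5413
8. ⊥bis P1·P7 via (18.3,11.43): [(16.8221, 4.409) (17.8152, 3.5228) (22.0513, 7.318) (10.4818, 20) (9.348, 20)]  |A|=62.5858
9. canonical 5-gon: [(16.8221, 4.409) (17.8152, 3.5228) (22.0513, 7.318) (10.4818, 20) (9.348, 20)]
10. shoelace: 62.5858

Area of P1's cell: 62.5858 (5 vertices)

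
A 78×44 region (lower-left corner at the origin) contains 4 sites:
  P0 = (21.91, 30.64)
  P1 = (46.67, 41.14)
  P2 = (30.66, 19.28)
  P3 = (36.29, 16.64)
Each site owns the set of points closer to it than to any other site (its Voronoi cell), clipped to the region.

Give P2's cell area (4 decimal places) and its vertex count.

Area of P2's cell: 554.5930 (5 vertices)

1. box [0,78]×[0,44]: [(0, 0) (78, 0) (78, 44) (0, 44)]
2. ⊥bis P2·P0 via (26.285,24.96): [(0, 4.7141) (0, 0) (78, 0) (78, 44) (51.0044, 44)]  |A|=2430.1232
3. ⊥bis P2·P1 via (38.665,30.21): [(35.8129, 32.2988) (0, 4.7141) (0, 0) (78, 0) (78, 1.4015)]  |A|=1373.63
4. ⊥bis P2·P3 via (33.475,17.96): [(39.0775, 29.9079) (35.8129, 32.2988) (0, 4.7141) (0, 0) (25.0533, 0)]  |A|=554.593
5. canonical 5-gon: [(39.0775, 29.9079) (35.8129, 32.2988) (0, 4.7141) (0, 0) (25.0533, 0)]
6. shoelace: 554.593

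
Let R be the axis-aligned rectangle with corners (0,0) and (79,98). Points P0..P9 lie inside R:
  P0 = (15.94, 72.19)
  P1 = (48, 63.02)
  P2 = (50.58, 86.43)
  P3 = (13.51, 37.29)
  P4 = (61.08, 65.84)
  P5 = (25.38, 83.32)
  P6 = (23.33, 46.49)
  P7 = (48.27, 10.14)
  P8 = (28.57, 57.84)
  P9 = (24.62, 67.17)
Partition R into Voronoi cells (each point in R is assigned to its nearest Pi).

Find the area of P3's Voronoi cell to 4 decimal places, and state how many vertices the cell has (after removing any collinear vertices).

1. box [0,79]×[0,98]: [(0, 0) (79, 0) (79, 98) (0, 98)]
2. ⊥bis P3·P0 via (14.725,54.74): [(0, 55.7653) (0, 0) (79, 0) (79, 50.2647)]  |A|=4188.1833
3. ⊥bis P3·P1 via (30.755,50.155): [(28.0254, 53.8139) (0, 55.7653) (0, 0) (68.1713, 0)]  |A|=2615.7043
4. ⊥bis P3·P2 via (32.045,61.86): [(28.0254, 53.8139) (0, 55.7653) (0, 0) (68.1713, 0)]  |A|=2615.7043
5. ⊥bis P3·P4 via (37.295,51.565): [(28.0254, 53.8139) (0, 55.7653) (0, 0) (68.1713, 0)]  |A|=2615.7043
6. ⊥bis P3·P5 via (19.445,60.305): [(28.0254, 53.8139) (0, 55.7653) (0, 0) (68.1713, 0)]  |A|=2615.7043
7. ⊥bis P3·P6 via (18.42,41.89): [(5.7991, 55.3615) (0, 55.7653) (0, 0) (57.6652, 0)]  |A|=1757.9089
8. ⊥bis P3·P7 via (30.89,23.715): [(32.9621, 26.3679) (5.7991, 55.3615) (0, 55.7653) (0, 0) (12.3669, 0)]  |A|=1160.6986
9. ⊥bis P3·P8 via (21.04,47.565): [(32.9621, 26.3679) (5.7991, 55.3615) (0, 55.7653) (0, 0) (12.3669, 0)]  |A|=1160.6986
10. ⊥bis P3·P9 via (19.065,52.23): [(32.9621, 26.3679) (5.7991, 55.3615) (0, 55.7653) (0, 0) (12.3669, 0)]  |A|=1160.6986
11. canonical 5-gon: [(32.9621, 26.3679) (5.7991, 55.3615) (0, 55.7653) (0, 0) (12.3669, 0)]
12. shoelace: 1160.6986

Area of P3's cell: 1160.6986 (5 vertices)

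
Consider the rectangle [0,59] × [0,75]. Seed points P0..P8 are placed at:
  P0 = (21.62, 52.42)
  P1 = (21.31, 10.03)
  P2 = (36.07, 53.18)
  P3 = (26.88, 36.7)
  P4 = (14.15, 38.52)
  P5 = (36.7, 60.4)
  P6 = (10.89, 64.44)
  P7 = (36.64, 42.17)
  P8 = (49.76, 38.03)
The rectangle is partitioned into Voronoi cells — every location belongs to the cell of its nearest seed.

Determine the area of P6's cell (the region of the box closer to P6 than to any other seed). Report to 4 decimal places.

Area of P6's cell: 475.1843

1. box [0,59]×[0,75]: [(0, 0) (59, 0) (59, 75) (0, 75)]
2. ⊥bis P6·P0 via (16.255,58.43): [(0, 43.9195) (34.8171, 75) (0, 75)]  |A|=541.0664
3. ⊥bis P6·P1 via (16.1,37.235): [(0, 43.9195) (34.8171, 75) (0, 75)]  |A|=541.0664
4. ⊥bis P6·P2 via (23.48,58.81): [(0, 43.9195) (27.9976, 68.9123) (30.7198, 75) (0, 75)]  |A|=528.5951
5. ⊥bis P6·P3 via (18.885,50.57): [(0, 43.9195) (27.9976, 68.9123) (30.7198, 75) (0, 75)]  |A|=528.5951
6. ⊥bis P6·P4 via (12.52,51.48): [(0, 49.9053) (7.8052, 50.887) (27.9976, 68.9123) (30.7198, 75) (0, 75)]  |A|=505.2349
7. ⊥bis P6·P5 via (23.795,62.42): [(0, 49.9053) (7.8052, 50.887) (24.2937, 65.606) (25.7641, 75) (0, 75)]  |A|=475.1843
8. ⊥bis P6·P7 via (23.765,53.305): [(0, 49.9053) (7.8052, 50.887) (24.2937, 65.606) (25.7641, 75) (0, 75)]  |A|=475.1843
9. ⊥bis P6·P8 via (30.325,51.235): [(0, 49.9053) (7.8052, 50.887) (24.2937, 65.606) (25.7641, 75) (0, 75)]  |A|=475.1843
10. canonical 5-gon: [(0, 49.9053) (7.8052, 50.887) (24.2937, 65.606) (25.7641, 75) (0, 75)]
11. shoelace: 475.1843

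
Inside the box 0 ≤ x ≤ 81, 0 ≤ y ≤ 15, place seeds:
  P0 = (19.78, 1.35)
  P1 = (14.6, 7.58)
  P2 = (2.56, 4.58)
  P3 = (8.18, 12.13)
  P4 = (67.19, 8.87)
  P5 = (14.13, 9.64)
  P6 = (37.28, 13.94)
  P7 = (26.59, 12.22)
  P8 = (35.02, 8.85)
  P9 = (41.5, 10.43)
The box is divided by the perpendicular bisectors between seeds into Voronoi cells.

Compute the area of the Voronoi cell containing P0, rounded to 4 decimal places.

Area of P0's cell: 80.3715

1. box [0,81]×[0,15]: [(0, 0) (81, 0) (81, 15) (0, 15)]
2. ⊥bis P0·P1 via (17.19,4.465): [(11.8199, 0) (81, 0) (81, 15) (29.8605, 15)]  |A|=902.397
3. ⊥bis P0·P2 via (11.17,2.965): [(11.8199, 0) (81, 0) (81, 15) (29.8605, 15)]  |A|=902.397
4. ⊥bis P0·P3 via (13.98,6.74): [(11.8199, 0) (81, 0) (81, 15) (29.8605, 15)]  |A|=902.397
5. ⊥bis P0·P4 via (43.485,5.11): [(11.8199, 0) (44.2955, 0) (41.9163, 15) (29.8605, 15)]  |A|=333.9856
6. ⊥bis P0·P5 via (16.955,5.495): [(25.1288, 11.0658) (11.8199, 0) (44.2955, 0) (41.9163, 15) (30.9013, 15)]  |A|=331.9382
7. ⊥bis P0·P6 via (28.53,7.645): [(25.7597, 11.4958) (25.1288, 11.0658) (11.8199, 0) (34.03, 0)]  |A|=128.2903
8. ⊥bis P0·P7 via (23.185,6.785): [(21.3574, 7.93) (11.8199, 0) (34.0151, 0)]  |A|=88.0038
9. ⊥bis P0·P8 via (27.4,5.1): [(28.08, 3.7183) (21.3574, 7.93) (11.8199, 0) (29.9098, 0)]  |A|=80.3715
10. ⊥bis P0·P9 via (30.64,5.89): [(28.08, 3.7183) (21.3574, 7.93) (11.8199, 0) (29.9098, 0)]  |A|=80.3715
11. canonical 4-gon: [(28.08, 3.7183) (21.3574, 7.93) (11.8199, 0) (29.9098, 0)]
12. shoelace: 80.3715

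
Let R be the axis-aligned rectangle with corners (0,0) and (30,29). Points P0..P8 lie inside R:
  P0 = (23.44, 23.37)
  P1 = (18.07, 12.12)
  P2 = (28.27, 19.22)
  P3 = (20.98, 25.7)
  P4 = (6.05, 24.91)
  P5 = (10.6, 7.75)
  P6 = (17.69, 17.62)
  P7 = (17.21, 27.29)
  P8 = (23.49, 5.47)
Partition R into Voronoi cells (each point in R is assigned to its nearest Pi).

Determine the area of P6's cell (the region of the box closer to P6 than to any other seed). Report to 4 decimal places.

Area of P6's cell: 84.6558

1. box [0,30]×[0,29]: [(0, 0) (30, 0) (30, 29) (0, 29)]
2. ⊥bis P6·P0 via (20.565,20.495): [(0, 0) (30, 0) (30, 11.06) (12.06, 29) (0, 29)]  |A|=709.0782
3. ⊥bis P6·P1 via (17.88,14.87): [(0, 13.6347) (25.653, 15.407) (12.06, 29) (0, 29)]  |A|=279.0488
4. ⊥bis P6·P2 via (22.98,18.42): [(0, 13.6347) (23.4586, 15.2554) (23.0406, 18.0194) (12.06, 29) (0, 29)]  |A|=275.9845
5. ⊥bis P6·P3 via (19.335,21.66): [(0, 13.6347) (23.4586, 15.2554) (23.0406, 18.0194) (19.4446, 21.6154) (1.3085, 29) (0, 29)]  |A|=236.2865
6. ⊥bis P6·P4 via (11.87,21.265): [(7.4119, 14.1468) (23.4586, 15.2554) (23.0406, 18.0194) (19.4446, 21.6154) (13.584, 24.0017)]  |A|=93.7135
7. ⊥bis P6·P5 via (14.145,12.685): [(8.8697, 16.4744) (11.6979, 14.4429) (23.4586, 15.2554) (23.0406, 18.0194) (19.4446, 21.6154) (13.584, 24.0017)]  |A|=88.9412
8. ⊥bis P6·P7 via (17.45,22.455): [(12.4602, 22.2073) (8.8697, 16.4744) (11.6979, 14.4429) (23.4586, 15.2554) (23.0406, 18.0194) (19.4446, 21.6154) (17.3899, 22.452)]  |A|=84.6558
9. ⊥bis P6·P8 via (20.59,11.545): [(12.4602, 22.2073) (8.8697, 16.4744) (11.6979, 14.4429) (23.4586, 15.2554) (23.0406, 18.0194) (19.4446, 21.6154) (17.3899, 22.452)]  |A|=84.6558
10. canonical 7-gon: [(12.4602, 22.2073) (8.8697, 16.4744) (11.6979, 14.4429) (23.4586, 15.2554) (23.0406, 18.0194) (19.4446, 21.6154) (17.3899, 22.452)]
11. shoelace: 84.6558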